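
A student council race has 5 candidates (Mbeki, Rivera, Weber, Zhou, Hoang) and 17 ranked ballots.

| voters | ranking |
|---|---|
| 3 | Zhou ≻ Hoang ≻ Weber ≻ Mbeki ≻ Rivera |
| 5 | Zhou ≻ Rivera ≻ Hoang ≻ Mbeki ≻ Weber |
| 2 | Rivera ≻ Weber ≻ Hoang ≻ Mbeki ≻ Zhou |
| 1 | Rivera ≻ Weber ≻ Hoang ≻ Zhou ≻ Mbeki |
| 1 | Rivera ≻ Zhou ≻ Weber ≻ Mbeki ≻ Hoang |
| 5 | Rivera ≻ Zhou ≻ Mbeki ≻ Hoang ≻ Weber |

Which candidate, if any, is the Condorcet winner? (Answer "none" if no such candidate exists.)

Check each pair by majority over 17 ballots:
Mbeki vs Rivera: Rivera wins 14–3.
Mbeki vs Weber: Mbeki, 10–7.
Mbeki vs Zhou: Zhou, 15–2.
Mbeki–Hoang: Hoang 11–6.
Rivera–Weber: Rivera 14–3.
Rivera vs Zhou: Rivera wins 9–8.
Rivera vs Hoang: Rivera, 14–3.
Weber vs Zhou: Zhou wins 14–3.
Weber vs Hoang: Hoang, 13–4.
Zhou vs Hoang: Zhou, 14–3.
Only Rivera has no losses; Rivera is the Condorcet winner.

Rivera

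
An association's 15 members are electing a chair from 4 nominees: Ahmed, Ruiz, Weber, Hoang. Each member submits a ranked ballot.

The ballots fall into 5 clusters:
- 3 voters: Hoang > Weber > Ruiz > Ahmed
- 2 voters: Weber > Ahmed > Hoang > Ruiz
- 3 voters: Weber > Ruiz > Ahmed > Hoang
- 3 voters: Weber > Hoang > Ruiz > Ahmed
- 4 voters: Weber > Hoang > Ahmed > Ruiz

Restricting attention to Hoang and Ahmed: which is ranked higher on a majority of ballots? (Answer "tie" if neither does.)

Ballots ranking Hoang above Ahmed: 3 + 3 + 4 = 10.
Ballots ranking Ahmed above Hoang: 15 − 10 = 5.
Hoang wins the head-to-head 10–5.

Hoang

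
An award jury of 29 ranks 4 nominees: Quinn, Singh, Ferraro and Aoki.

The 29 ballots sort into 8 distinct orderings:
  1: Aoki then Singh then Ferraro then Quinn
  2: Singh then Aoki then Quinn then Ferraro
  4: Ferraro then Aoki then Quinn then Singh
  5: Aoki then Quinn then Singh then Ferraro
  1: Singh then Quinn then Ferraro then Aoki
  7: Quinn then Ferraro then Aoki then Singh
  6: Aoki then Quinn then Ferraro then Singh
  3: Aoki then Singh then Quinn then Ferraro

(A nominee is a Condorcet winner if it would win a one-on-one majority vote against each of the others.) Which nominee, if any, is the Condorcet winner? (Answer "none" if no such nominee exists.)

Head-to-head results (29 jurors):
Quinn vs Singh: Quinn wins 22–7.
Quinn vs Ferraro: Quinn wins 24–5.
Quinn–Aoki: Aoki 21–8.
Singh vs Ferraro: Ferraro wins 17–12.
Singh vs Aoki: Aoki, 26–3.
Ferraro–Aoki: Aoki 17–12.
Aoki defeats every rival head-to-head and is the Condorcet winner.

Aoki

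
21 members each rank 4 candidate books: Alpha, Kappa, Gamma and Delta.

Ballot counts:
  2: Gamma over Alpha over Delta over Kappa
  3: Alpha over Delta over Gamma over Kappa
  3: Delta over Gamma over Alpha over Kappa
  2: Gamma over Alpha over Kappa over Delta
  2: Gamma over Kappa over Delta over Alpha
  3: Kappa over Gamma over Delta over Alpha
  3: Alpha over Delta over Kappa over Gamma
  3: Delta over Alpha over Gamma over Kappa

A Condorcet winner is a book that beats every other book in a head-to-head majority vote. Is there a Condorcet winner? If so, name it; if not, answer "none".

Head-to-head results (21 members):
Alpha vs Kappa: Alpha wins 16–5.
Alpha vs Gamma: Gamma wins 12–9.
Alpha vs Delta: Delta, 11–10.
Kappa vs Gamma: Gamma wins 15–6.
Kappa vs Delta: Kappa is ranked higher on 2+2+3 = 7 ballots, Delta on 14. Delta wins 14–7.
Gamma vs Delta: Gamma is ranked higher on 2+2+2+3 = 9 ballots, Delta on 12. Delta wins 12–9.
Delta wins every pairwise contest, so Delta is the Condorcet winner.

Delta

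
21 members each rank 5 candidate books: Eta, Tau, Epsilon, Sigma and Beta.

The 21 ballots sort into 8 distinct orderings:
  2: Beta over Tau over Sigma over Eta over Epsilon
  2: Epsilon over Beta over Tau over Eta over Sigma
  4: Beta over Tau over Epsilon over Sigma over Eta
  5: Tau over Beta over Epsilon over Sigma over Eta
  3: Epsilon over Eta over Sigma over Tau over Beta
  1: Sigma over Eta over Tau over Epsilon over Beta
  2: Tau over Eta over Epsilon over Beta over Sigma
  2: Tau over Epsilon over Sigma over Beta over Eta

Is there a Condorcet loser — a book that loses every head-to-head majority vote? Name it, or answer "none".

Head-to-head results (21 members):
Eta vs Tau: Eta is ranked higher on 3+1 = 4 ballots, Tau on 17. Tau wins 17–4.
Eta vs Epsilon: Eta is ranked higher on 2+1+2 = 5 ballots, Epsilon on 16. Epsilon wins 16–5.
Eta vs Sigma: Sigma wins 14–7.
Eta vs Beta: 3+1+2 = 6 for Eta, 15 for Beta — Beta by 15–6.
Tau vs Epsilon: Tau wins 16–5.
Tau vs Sigma: Tau wins 17–4.
Tau vs Beta: 13 to 8, Tau.
Epsilon vs Sigma: Epsilon is ranked higher on 2+4+5+3+2+2 = 18 ballots, Sigma on 3. Epsilon wins 18–3.
Epsilon–Beta: Beta 11–10.
Sigma vs Beta: Sigma is ranked higher on 3+1+2 = 6 ballots, Beta on 15. Beta wins 15–6.
Eta is beaten in every head-to-head and is the Condorcet loser.

Eta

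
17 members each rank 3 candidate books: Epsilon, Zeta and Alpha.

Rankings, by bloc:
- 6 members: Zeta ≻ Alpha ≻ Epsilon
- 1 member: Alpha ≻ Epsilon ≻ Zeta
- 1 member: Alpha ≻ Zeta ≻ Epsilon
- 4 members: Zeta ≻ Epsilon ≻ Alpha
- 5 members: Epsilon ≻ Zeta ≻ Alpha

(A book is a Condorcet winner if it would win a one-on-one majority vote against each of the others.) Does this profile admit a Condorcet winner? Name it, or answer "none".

Pairwise majorities:
Epsilon vs Zeta: Zeta wins 11–6.
Epsilon vs Alpha: 9 to 8, Epsilon.
Zeta–Alpha: Zeta 15–2.
Only Zeta has no losses; Zeta is the Condorcet winner.

Zeta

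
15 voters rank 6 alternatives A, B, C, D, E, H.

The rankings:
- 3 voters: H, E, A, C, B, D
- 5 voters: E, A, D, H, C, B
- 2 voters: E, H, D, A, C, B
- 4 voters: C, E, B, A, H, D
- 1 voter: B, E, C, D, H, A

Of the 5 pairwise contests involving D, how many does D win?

0

D against each rival (15 voters):
D vs A: D preferred on 2+1 = 3 ballots; A wins 12–3.
D vs B: 5+2 = 7 for D, 8 for B — B by 8–7.
D vs C: C, 8–7.
D vs E: 0 for D, 15 for E — E by 15–0.
D vs H: H wins 9–6.
D beats no one; loses to A, B, C, E, H — 0 pairwise wins.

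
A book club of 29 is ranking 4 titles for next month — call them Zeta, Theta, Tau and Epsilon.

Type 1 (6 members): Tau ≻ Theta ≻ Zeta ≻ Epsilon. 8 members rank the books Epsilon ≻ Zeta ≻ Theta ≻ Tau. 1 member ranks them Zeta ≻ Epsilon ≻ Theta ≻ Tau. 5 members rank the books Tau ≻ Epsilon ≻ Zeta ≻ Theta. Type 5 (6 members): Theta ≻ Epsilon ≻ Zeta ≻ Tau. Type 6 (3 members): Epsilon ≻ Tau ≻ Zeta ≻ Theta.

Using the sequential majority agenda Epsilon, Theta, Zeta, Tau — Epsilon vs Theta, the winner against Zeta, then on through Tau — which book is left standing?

Round 1: Epsilon vs Theta — 17–12, Epsilon advances.
Round 2: Epsilon vs Zeta — 22–7, Epsilon advances.
Round 3: Epsilon vs Tau — 18–11, Epsilon advances.
The agenda winner is Epsilon.

Epsilon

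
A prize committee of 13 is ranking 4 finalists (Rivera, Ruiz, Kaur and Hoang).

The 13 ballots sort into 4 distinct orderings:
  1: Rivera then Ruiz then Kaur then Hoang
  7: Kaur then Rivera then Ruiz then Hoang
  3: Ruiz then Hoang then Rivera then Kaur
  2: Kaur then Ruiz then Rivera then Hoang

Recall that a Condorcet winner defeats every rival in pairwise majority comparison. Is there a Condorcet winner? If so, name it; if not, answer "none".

Check each pair by majority over 13 ballots:
Rivera vs Ruiz: Rivera preferred on 1+7 = 8 ballots; Rivera wins 8–5.
Rivera vs Kaur: Rivera is ranked higher on 1+3 = 4 ballots, Kaur on 9. Kaur wins 9–4.
Rivera vs Hoang: 10 to 3, Rivera.
Ruiz vs Kaur: Ruiz is ranked higher on 1+3 = 4 ballots, Kaur on 9. Kaur wins 9–4.
Ruiz vs Hoang: 1+7+3+2 = 13 for Ruiz, 0 for Hoang — Ruiz by 13–0.
Kaur vs Hoang: 1+7+2 = 10 for Kaur, 3 for Hoang — Kaur by 10–3.
Only Kaur has no losses; Kaur is the Condorcet winner.

Kaur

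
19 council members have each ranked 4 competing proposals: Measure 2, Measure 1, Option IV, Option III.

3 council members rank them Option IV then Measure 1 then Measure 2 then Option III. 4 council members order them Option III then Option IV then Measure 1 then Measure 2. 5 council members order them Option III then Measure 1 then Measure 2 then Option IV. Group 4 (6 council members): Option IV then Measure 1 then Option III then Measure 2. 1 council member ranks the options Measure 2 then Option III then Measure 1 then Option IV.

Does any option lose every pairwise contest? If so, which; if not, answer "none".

Measure 2

Head-to-head results (19 council members):
Measure 2 vs Measure 1: Measure 2 is ranked higher on 1 ballot, Measure 1 on 18. Measure 1 wins 18–1.
Measure 2 vs Option IV: 6 to 13, Option IV.
Measure 2 vs Option III: Measure 2 preferred on 3+1 = 4 ballots; Option III wins 15–4.
Measure 1 vs Option IV: 5+1 = 6 for Measure 1, 13 for Option IV — Option IV by 13–6.
Measure 1 vs Option III: Measure 1 is ranked higher on 3+6 = 9 ballots, Option III on 10. Option III wins 10–9.
Option IV vs Option III: 3+6 = 9 for Option IV, 10 for Option III — Option III by 10–9.
Only Measure 2 has no wins; Measure 2 is the Condorcet loser.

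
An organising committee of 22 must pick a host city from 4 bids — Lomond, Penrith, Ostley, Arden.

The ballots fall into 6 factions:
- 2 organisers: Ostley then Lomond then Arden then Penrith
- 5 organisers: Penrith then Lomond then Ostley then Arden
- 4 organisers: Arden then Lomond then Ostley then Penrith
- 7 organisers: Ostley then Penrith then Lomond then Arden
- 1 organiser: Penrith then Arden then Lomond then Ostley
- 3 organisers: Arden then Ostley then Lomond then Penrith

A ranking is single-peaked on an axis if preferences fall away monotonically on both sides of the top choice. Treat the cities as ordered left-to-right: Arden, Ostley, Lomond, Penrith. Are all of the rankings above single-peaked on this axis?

no

Axis positions: Arden=1, Ostley=2, Lomond=3, Penrith=4.
Faction 1 (peak Ostley at position 2): ranking walks positions 2-3-1-4, expanding outward from the peak — single-peaked.
Faction 2 (peak Penrith at position 4): ranking walks positions 4-3-2-1, expanding outward from the peak — single-peaked.
Faction 3: ranking walks positions 1-3-2-4; Lomond is ranked above Ostley even though Ostley lies between Lomond and the peak Arden on the axis — preferences dip and rise again. Not single-peaked.
Faction 4: ranking walks positions 2-4-3-1; Penrith is ranked above Lomond even though Lomond lies between Penrith and the peak Ostley on the axis — preferences dip and rise again. Not single-peaked.
Faction 5: ranking walks positions 4-1-3-2; Arden is ranked above Lomond even though Lomond lies between Arden and the peak Penrith on the axis — preferences dip and rise again. Not single-peaked.
Faction 6 (peak Arden at position 1): ranking walks positions 1-2-3-4, expanding outward from the peak — single-peaked.
Faction 3 violates single-peakedness, so the profile is not single-peaked on this axis.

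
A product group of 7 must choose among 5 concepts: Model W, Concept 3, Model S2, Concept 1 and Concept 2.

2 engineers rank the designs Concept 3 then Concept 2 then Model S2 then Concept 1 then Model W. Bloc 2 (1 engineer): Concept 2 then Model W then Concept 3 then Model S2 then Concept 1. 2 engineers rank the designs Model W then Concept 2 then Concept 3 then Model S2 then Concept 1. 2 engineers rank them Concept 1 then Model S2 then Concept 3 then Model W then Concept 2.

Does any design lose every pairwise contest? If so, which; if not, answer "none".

Head-to-head results (7 engineers):
Model W vs Concept 3: 3 to 4, Concept 3.
Model W vs Model S2: Model W is ranked higher on 1+2 = 3 ballots, Model S2 on 4. Model S2 wins 4–3.
Model W vs Concept 1: 1+2 = 3 for Model W, 4 for Concept 1 — Concept 1 by 4–3.
Model W vs Concept 2: 4 to 3, Model W.
Concept 3 vs Model S2: 5 to 2, Concept 3.
Concept 3 vs Concept 1: Concept 3 is ranked higher on 2+1+2 = 5 ballots, Concept 1 on 2. Concept 3 wins 5–2.
Concept 3 vs Concept 2: 2+2 = 4 for Concept 3, 3 for Concept 2 — Concept 3 by 4–3.
Model S2–Concept 1: Model S2 5–2.
Model S2 vs Concept 2: Concept 2 wins 5–2.
Concept 1 vs Concept 2: 2 to 5, Concept 2.
No design is winless: Model W beats Concept 2; Concept 3 beats Model W; Model S2 beats Model W; Concept 1 beats Model W; Concept 2 beats Model S2. There is no Condorcet loser.

none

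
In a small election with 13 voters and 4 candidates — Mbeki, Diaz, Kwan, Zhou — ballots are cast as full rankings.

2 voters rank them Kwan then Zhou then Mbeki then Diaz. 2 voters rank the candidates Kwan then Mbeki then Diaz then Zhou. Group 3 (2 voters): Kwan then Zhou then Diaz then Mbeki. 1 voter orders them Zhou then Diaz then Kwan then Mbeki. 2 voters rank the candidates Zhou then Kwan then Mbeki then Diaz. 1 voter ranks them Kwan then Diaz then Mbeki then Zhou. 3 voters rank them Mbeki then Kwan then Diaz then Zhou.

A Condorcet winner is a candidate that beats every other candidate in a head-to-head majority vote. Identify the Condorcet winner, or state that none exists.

Kwan

Check each pair by majority over 13 ballots:
Mbeki vs Diaz: 2+2+2+3 = 9 for Mbeki, 4 for Diaz — Mbeki by 9–4.
Mbeki vs Kwan: 3 for Mbeki, 10 for Kwan — Kwan by 10–3.
Mbeki vs Zhou: Mbeki preferred on 2+1+3 = 6 ballots; Zhou wins 7–6.
Diaz vs Kwan: Diaz is ranked higher on 1 ballot, Kwan on 12. Kwan wins 12–1.
Diaz vs Zhou: 6 to 7, Zhou.
Kwan vs Zhou: 10 to 3, Kwan.
Kwan defeats every rival head-to-head and is the Condorcet winner.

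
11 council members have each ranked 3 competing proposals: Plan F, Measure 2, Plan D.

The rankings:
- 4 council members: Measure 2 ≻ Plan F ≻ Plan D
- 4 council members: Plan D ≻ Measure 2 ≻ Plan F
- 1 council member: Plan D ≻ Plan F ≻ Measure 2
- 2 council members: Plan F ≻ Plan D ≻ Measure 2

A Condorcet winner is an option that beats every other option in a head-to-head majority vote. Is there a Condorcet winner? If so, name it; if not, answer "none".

Head-to-head results (11 council members):
Plan F vs Measure 2: Plan F preferred on 1+2 = 3 ballots; Measure 2 wins 8–3.
Plan F vs Plan D: 4+2 = 6 for Plan F, 5 for Plan D — Plan F by 6–5.
Measure 2 vs Plan D: 4 to 7, Plan D.
Every option loses at least once (Plan F loses to Measure 2; Measure 2 loses to Plan D; Plan D loses to Plan F). The majority relation contains the cycle Plan F beats Plan D beats Measure 2 beats Plan F, so there is no Condorcet winner.

none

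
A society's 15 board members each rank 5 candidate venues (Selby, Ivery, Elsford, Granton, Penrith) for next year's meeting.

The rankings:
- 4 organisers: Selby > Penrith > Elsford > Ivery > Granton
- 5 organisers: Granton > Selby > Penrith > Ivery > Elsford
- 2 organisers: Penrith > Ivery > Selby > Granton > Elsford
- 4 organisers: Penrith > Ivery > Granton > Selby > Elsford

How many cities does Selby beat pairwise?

Selby against each rival (15 organisers):
Selby vs Ivery: Selby, 9–6.
Selby vs Elsford: 4+5+2+4 = 15 for Selby, 0 for Elsford — Selby by 15–0.
Selby–Granton: Granton 9–6.
Selby–Penrith: Selby 9–6.
Selby beats Ivery, Elsford, Penrith; loses to Granton — 3 pairwise wins.

3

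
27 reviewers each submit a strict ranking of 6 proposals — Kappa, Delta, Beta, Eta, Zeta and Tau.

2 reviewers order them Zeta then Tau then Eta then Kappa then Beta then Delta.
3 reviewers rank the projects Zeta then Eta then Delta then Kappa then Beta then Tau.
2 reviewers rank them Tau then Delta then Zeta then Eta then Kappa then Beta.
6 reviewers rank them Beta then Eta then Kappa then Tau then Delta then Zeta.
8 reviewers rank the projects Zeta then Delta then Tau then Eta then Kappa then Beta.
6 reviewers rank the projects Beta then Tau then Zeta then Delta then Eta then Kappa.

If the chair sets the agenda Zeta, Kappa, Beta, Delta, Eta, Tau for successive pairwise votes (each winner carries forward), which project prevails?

Tau

Round 1: Zeta vs Kappa — 21–6, Zeta advances.
Round 2: Zeta vs Beta — 15–12, Zeta advances.
Round 3: Zeta vs Delta — 19–8, Zeta advances.
Round 4: Zeta vs Eta — 21–6, Zeta advances.
Round 5: Zeta vs Tau — 13–14, Tau advances.
Tau survives the agenda.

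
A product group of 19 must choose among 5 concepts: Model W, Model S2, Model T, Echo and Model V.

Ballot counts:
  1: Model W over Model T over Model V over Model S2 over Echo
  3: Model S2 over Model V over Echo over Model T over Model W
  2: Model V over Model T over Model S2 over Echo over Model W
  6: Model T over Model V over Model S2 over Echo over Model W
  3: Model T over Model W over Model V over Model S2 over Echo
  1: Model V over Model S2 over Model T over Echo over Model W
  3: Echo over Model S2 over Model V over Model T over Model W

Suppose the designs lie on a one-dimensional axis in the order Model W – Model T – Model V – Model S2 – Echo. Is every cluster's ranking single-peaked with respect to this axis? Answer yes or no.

Axis positions: Model W=1, Model T=2, Model V=3, Model S2=4, Echo=5.
Cluster 1 (peak Model W at position 1): ranking walks positions 1-2-3-4-5, expanding outward from the peak — single-peaked.
Cluster 2 (peak Model S2 at position 4): ranking walks positions 4-3-5-2-1, expanding outward from the peak — single-peaked.
Cluster 3 (peak Model V at position 3): ranking walks positions 3-2-4-5-1, expanding outward from the peak — single-peaked.
Cluster 4 (peak Model T at position 2): ranking walks positions 2-3-4-5-1, expanding outward from the peak — single-peaked.
Cluster 5 (peak Model T at position 2): ranking walks positions 2-1-3-4-5, expanding outward from the peak — single-peaked.
Cluster 6 (peak Model V at position 3): ranking walks positions 3-4-2-5-1, expanding outward from the peak — single-peaked.
Cluster 7 (peak Echo at position 5): ranking walks positions 5-4-3-2-1, expanding outward from the peak — single-peaked.
Every ranking is single-peaked on this axis.

yes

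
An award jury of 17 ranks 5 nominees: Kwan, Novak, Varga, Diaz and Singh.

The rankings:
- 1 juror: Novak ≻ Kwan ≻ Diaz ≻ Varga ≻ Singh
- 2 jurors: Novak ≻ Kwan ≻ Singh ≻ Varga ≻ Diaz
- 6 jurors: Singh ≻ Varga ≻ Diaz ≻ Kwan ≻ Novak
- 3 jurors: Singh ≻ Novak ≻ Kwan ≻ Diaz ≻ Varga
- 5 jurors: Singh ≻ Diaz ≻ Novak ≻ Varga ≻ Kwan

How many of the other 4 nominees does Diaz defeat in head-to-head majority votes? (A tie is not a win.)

Diaz against each rival (17 jurors):
Diaz vs Kwan: Diaz, 11–6.
Diaz vs Novak: 11 to 6, Diaz.
Diaz vs Varga: Diaz, 9–8.
Diaz vs Singh: Diaz preferred on 1 ballot; Singh wins 16–1.
Diaz beats Kwan, Novak, Varga; loses to Singh — 3 pairwise wins.

3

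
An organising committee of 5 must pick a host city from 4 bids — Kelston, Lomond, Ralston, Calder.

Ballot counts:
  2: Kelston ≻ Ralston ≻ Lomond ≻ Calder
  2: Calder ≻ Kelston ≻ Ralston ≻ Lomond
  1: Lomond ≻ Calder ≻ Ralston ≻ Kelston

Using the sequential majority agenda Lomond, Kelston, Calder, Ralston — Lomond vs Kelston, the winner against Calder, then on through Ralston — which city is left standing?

Calder

Round 1: Lomond vs Kelston — 1–4, Kelston advances.
Round 2: Kelston vs Calder — 2–3, Calder advances.
Round 3: Calder vs Ralston — 3–2, Calder advances.
The agenda winner is Calder.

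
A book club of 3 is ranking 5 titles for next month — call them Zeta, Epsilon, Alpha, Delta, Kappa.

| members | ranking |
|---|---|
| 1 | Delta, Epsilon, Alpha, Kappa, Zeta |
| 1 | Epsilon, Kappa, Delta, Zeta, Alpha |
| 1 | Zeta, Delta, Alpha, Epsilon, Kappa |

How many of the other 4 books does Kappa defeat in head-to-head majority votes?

1

Kappa against each rival (3 members):
Kappa vs Zeta: Kappa, 2–1.
Kappa vs Epsilon: Kappa preferred on 0 ballots; Epsilon wins 3–0.
Kappa vs Alpha: 1 to 2, Alpha.
Kappa vs Delta: Delta, 2–1.
Kappa beats Zeta; loses to Epsilon, Alpha, Delta — 1 pairwise win.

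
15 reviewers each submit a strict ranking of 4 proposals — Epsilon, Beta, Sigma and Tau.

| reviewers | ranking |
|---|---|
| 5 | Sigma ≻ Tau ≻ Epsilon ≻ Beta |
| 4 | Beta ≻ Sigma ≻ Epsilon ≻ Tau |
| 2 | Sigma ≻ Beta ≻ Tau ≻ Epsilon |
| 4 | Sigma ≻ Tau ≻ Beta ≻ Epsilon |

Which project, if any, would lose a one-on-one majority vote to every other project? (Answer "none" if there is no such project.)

Epsilon

Pairwise majorities:
Epsilon vs Beta: Epsilon preferred on 5 ballots; Beta wins 10–5.
Epsilon–Sigma: Sigma 15–0.
Epsilon vs Tau: Tau, 11–4.
Beta–Sigma: Sigma 11–4.
Beta vs Tau: Tau, 9–6.
Sigma–Tau: Sigma 15–0.
Epsilon is beaten in every head-to-head and is the Condorcet loser.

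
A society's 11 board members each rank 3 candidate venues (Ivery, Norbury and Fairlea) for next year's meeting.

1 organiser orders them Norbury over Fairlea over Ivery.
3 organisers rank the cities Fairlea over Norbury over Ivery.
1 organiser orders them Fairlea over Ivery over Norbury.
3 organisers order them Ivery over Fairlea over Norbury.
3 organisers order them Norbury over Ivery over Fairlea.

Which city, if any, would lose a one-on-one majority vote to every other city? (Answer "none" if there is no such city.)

Pairwise majorities:
Ivery vs Norbury: Norbury, 7–4.
Ivery–Fairlea: Ivery 6–5.
Norbury–Fairlea: Fairlea 7–4.
Every city wins at least one matchup (Ivery beats Fairlea; Norbury beats Ivery; Fairlea beats Norbury), so there is no Condorcet loser.

none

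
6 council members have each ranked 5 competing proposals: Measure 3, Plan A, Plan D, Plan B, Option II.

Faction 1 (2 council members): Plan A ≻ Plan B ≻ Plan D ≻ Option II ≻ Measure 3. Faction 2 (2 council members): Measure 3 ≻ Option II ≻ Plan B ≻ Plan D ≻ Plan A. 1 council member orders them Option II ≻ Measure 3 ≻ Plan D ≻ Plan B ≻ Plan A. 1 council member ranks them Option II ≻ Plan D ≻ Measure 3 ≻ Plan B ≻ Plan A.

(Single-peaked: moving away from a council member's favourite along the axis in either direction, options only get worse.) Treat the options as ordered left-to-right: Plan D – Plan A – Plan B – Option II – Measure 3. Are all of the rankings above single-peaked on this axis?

no

Axis positions: Plan D=1, Plan A=2, Plan B=3, Option II=4, Measure 3=5.
Faction 1 (peak Plan A at position 2): ranking walks positions 2-3-1-4-5, expanding outward from the peak — single-peaked.
Faction 2: ranking walks positions 5-4-3-1-2; Plan D is ranked above Plan A even though Plan A lies between Plan D and the peak Measure 3 on the axis — preferences dip and rise again. Not single-peaked.
Faction 3: ranking walks positions 4-5-1-3-2; Plan D is ranked above Plan B even though Plan B lies between Plan D and the peak Option II on the axis — preferences dip and rise again. Not single-peaked.
Faction 4: ranking walks positions 4-1-5-3-2; Plan D is ranked above Plan B even though Plan B lies between Plan D and the peak Option II on the axis — preferences dip and rise again. Not single-peaked.
Faction 2 violates single-peakedness, so the profile is not single-peaked on this axis.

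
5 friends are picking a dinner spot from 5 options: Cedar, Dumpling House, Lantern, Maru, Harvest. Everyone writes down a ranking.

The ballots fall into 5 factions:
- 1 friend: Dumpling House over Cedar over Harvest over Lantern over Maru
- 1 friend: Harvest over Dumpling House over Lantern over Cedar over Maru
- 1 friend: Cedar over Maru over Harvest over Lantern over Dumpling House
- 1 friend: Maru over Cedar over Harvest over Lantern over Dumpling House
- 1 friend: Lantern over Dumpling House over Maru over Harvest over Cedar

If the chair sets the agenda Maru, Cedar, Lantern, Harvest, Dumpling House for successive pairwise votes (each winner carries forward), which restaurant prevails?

Round 1: Maru vs Cedar — 2–3, Cedar advances.
Round 2: Cedar vs Lantern — 3–2, Cedar advances.
Round 3: Cedar vs Harvest — 3–2, Cedar advances.
Round 4: Cedar vs Dumpling House — 2–3, Dumpling House advances.
Dumpling House survives the agenda.

Dumpling House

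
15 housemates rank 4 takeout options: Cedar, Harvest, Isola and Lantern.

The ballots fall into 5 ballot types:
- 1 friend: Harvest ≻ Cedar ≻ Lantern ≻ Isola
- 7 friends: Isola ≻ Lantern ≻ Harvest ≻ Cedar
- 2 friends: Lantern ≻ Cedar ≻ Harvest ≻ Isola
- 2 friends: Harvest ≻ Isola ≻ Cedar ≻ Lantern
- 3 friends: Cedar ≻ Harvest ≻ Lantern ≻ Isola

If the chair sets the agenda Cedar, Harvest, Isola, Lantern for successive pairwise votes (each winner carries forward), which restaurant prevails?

Lantern

Round 1: Cedar vs Harvest — 5–10, Harvest advances.
Round 2: Harvest vs Isola — 8–7, Harvest advances.
Round 3: Harvest vs Lantern — 6–9, Lantern advances.
Lantern survives the agenda.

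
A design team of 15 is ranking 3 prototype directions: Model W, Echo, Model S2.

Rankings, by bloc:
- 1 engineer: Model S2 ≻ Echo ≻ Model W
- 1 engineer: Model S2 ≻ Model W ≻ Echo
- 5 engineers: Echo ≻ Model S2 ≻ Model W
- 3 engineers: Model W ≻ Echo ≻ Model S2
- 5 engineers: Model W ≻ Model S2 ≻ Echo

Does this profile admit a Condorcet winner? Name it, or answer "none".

Check each pair by majority over 15 ballots:
Model W vs Echo: 1+3+5 = 9 for Model W, 6 for Echo — Model W by 9–6.
Model W vs Model S2: 8 to 7, Model W.
Echo vs Model S2: Echo preferred on 5+3 = 8 ballots; Echo wins 8–7.
Model W wins every pairwise contest, so Model W is the Condorcet winner.

Model W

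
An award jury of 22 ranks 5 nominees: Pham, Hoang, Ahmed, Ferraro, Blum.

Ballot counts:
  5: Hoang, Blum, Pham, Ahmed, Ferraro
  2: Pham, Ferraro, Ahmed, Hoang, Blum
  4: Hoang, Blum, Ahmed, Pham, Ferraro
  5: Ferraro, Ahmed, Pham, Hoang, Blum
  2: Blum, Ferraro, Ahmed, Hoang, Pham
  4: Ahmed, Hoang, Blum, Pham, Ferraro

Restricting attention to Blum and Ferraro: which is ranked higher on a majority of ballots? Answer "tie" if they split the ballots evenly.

Ballots ranking Blum above Ferraro: 5 + 4 + 2 + 4 = 15.
Ballots ranking Ferraro above Blum: 22 − 15 = 7.
Blum wins the head-to-head 15–7.

Blum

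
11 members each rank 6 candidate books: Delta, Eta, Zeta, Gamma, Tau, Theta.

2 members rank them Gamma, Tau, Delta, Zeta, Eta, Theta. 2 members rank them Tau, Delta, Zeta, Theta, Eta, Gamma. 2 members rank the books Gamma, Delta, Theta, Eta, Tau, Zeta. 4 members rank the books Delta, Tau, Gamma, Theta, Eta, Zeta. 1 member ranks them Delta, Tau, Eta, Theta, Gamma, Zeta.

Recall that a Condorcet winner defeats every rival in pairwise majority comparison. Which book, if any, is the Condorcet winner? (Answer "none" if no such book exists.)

Delta

Head-to-head results (11 members):
Delta vs Eta: 11 to 0, Delta.
Delta vs Zeta: 11 to 0, Delta.
Delta vs Gamma: Delta, 7–4.
Delta vs Tau: Delta preferred on 2+4+1 = 7 ballots; Delta wins 7–4.
Delta vs Theta: 2+2+2+4+1 = 11 for Delta, 0 for Theta — Delta by 11–0.
Eta vs Zeta: Eta, 7–4.
Eta vs Gamma: Gamma wins 8–3.
Eta vs Tau: Eta is ranked higher on 2 ballots, Tau on 9. Tau wins 9–2.
Eta–Theta: Theta 8–3.
Zeta–Gamma: Gamma 9–2.
Zeta–Tau: Tau 11–0.
Zeta vs Theta: Theta, 7–4.
Gamma vs Tau: Tau, 7–4.
Gamma vs Theta: Gamma preferred on 2+2+4 = 8 ballots; Gamma wins 8–3.
Tau vs Theta: Tau, 9–2.
Delta defeats every rival head-to-head and is the Condorcet winner.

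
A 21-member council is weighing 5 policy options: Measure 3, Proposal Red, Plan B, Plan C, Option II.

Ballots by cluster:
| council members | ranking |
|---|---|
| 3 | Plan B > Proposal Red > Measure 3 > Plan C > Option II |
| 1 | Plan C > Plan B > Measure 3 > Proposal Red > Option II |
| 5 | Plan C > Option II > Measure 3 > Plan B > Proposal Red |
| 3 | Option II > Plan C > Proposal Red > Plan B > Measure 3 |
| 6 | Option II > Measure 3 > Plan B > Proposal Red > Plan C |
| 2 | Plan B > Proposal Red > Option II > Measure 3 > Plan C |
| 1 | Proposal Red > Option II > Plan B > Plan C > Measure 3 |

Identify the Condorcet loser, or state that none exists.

Plan C

Head-to-head results (21 council members):
Measure 3 vs Proposal Red: Measure 3 is ranked higher on 1+5+6 = 12 ballots, Proposal Red on 9. Measure 3 wins 12–9.
Measure 3 vs Plan B: 5+6 = 11 for Measure 3, 10 for Plan B — Measure 3 by 11–10.
Measure 3 vs Plan C: Measure 3 wins 11–10.
Measure 3 vs Option II: 3+1 = 4 for Measure 3, 17 for Option II — Option II by 17–4.
Proposal Red vs Plan B: 4 to 17, Plan B.
Proposal Red vs Plan C: Proposal Red preferred on 3+6+2+1 = 12 ballots; Proposal Red wins 12–9.
Proposal Red vs Option II: Option II wins 14–7.
Plan B–Plan C: Plan B 12–9.
Plan B vs Option II: Plan B is ranked higher on 3+1+2 = 6 ballots, Option II on 15. Option II wins 15–6.
Plan C vs Option II: Option II, 12–9.
Plan C is beaten in every head-to-head and is the Condorcet loser.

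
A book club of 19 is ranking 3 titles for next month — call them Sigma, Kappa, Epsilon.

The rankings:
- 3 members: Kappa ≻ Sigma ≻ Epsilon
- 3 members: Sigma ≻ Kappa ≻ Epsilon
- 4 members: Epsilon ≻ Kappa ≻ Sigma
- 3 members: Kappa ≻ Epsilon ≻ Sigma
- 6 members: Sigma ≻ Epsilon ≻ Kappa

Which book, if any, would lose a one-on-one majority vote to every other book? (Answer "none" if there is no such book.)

none

Head-to-head results (19 members):
Sigma vs Kappa: 3+6 = 9 for Sigma, 10 for Kappa — Kappa by 10–9.
Sigma vs Epsilon: 12 to 7, Sigma.
Kappa vs Epsilon: Epsilon, 10–9.
Every book wins at least one matchup (Sigma beats Epsilon; Kappa beats Sigma; Epsilon beats Kappa), so there is no Condorcet loser.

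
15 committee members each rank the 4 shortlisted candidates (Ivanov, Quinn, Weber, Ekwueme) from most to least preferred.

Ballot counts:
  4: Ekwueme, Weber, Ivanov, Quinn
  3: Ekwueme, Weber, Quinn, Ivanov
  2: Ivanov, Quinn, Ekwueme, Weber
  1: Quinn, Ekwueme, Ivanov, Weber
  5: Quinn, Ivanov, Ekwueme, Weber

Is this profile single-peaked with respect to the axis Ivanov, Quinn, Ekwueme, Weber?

no

Axis positions: Ivanov=1, Quinn=2, Ekwueme=3, Weber=4.
Ballot type 1: ranking walks positions 3-4-1-2; Ivanov is ranked above Quinn even though Quinn lies between Ivanov and the peak Ekwueme on the axis — preferences dip and rise again. Not single-peaked.
Ballot type 2 (peak Ekwueme at position 3): ranking walks positions 3-4-2-1, expanding outward from the peak — single-peaked.
Ballot type 3 (peak Ivanov at position 1): ranking walks positions 1-2-3-4, expanding outward from the peak — single-peaked.
Ballot type 4 (peak Quinn at position 2): ranking walks positions 2-3-1-4, expanding outward from the peak — single-peaked.
Ballot type 5 (peak Quinn at position 2): ranking walks positions 2-1-3-4, expanding outward from the peak — single-peaked.
Ballot type 1 violates single-peakedness, so the profile is not single-peaked on this axis.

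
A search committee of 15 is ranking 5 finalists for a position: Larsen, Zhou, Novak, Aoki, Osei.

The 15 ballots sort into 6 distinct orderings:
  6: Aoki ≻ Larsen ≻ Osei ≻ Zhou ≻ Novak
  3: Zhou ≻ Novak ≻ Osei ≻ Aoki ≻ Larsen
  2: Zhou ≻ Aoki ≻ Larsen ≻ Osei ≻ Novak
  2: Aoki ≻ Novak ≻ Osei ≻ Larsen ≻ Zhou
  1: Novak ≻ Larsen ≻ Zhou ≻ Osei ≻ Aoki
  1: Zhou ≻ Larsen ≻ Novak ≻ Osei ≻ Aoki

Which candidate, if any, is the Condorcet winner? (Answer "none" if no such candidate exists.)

Aoki

Check each pair by majority over 15 ballots:
Larsen vs Zhou: Larsen preferred on 6+2+1 = 9 ballots; Larsen wins 9–6.
Larsen vs Novak: 9 to 6, Larsen.
Larsen–Aoki: Aoki 13–2.
Larsen vs Osei: 10 to 5, Larsen.
Zhou vs Novak: Zhou wins 12–3.
Zhou vs Aoki: Aoki wins 8–7.
Zhou vs Osei: 3+2+1+1 = 7 for Zhou, 8 for Osei — Osei by 8–7.
Novak vs Aoki: Aoki wins 10–5.
Novak vs Osei: Osei, 8–7.
Aoki vs Osei: Aoki is ranked higher on 6+2+2 = 10 ballots, Osei on 5. Aoki wins 10–5.
Aoki defeats every rival head-to-head and is the Condorcet winner.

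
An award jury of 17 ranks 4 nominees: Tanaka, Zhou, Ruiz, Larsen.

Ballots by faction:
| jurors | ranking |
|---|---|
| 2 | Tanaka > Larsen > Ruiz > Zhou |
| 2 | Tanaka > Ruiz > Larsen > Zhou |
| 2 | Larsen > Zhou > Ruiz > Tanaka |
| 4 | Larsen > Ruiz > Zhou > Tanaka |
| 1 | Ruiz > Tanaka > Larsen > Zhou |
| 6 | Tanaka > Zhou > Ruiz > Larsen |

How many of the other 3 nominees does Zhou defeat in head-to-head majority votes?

Zhou against each rival (17 jurors):
Zhou vs Tanaka: 2+4 = 6 for Zhou, 11 for Tanaka — Tanaka by 11–6.
Zhou vs Ruiz: 8 to 9, Ruiz.
Zhou vs Larsen: Zhou is ranked higher on 6 ballots, Larsen on 11. Larsen wins 11–6.
Zhou beats no one; loses to Tanaka, Ruiz, Larsen — 0 pairwise wins.

0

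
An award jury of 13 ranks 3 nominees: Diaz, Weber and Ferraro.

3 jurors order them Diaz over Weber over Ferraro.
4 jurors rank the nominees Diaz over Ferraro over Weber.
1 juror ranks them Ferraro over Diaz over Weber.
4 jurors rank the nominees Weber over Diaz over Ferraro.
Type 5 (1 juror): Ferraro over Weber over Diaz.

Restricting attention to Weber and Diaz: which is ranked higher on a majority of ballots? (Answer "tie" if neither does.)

Ballots ranking Weber above Diaz: 4 + 1 = 5.
Ballots ranking Diaz above Weber: 13 − 5 = 8.
Diaz wins the head-to-head 8–5.

Diaz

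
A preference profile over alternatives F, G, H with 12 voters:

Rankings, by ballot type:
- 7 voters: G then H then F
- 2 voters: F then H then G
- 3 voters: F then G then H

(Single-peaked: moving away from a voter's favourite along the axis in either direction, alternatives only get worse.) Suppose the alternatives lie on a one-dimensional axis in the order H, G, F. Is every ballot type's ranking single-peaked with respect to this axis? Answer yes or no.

Axis positions: H=1, G=2, F=3.
Ballot type 1 (peak G at position 2): ranking walks positions 2-1-3, expanding outward from the peak — single-peaked.
Ballot type 2: ranking walks positions 3-1-2; H is ranked above G even though G lies between H and the peak F on the axis — preferences dip and rise again. Not single-peaked.
Ballot type 3 (peak F at position 3): ranking walks positions 3-2-1, expanding outward from the peak — single-peaked.
Ballot type 2 violates single-peakedness, so the profile is not single-peaked on this axis.

no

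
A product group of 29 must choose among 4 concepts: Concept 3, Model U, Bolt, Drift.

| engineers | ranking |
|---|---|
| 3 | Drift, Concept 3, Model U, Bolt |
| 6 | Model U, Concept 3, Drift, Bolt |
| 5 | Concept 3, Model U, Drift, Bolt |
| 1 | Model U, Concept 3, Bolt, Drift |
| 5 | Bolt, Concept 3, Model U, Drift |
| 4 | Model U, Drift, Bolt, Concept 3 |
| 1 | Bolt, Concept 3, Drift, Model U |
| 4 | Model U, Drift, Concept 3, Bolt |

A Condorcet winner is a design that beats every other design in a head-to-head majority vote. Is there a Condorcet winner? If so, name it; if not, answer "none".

Pairwise majorities:
Concept 3–Model U: Model U 15–14.
Concept 3–Bolt: Concept 3 19–10.
Concept 3 vs Drift: Concept 3 wins 18–11.
Model U–Bolt: Model U 23–6.
Model U–Drift: Model U 25–4.
Bolt vs Drift: Drift, 22–7.
Model U beats each of Concept 3, Bolt, Drift — Model U is the Condorcet winner.

Model U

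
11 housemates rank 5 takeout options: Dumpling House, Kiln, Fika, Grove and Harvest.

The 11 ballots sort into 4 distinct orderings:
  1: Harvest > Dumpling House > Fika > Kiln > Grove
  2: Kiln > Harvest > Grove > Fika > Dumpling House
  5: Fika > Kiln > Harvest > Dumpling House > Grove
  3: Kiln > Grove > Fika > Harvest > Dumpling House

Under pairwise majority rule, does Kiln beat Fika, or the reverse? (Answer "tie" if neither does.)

Ballots ranking Kiln above Fika: 2 + 3 = 5.
Ballots ranking Fika above Kiln: 11 − 5 = 6.
Fika wins the head-to-head 6–5.

Fika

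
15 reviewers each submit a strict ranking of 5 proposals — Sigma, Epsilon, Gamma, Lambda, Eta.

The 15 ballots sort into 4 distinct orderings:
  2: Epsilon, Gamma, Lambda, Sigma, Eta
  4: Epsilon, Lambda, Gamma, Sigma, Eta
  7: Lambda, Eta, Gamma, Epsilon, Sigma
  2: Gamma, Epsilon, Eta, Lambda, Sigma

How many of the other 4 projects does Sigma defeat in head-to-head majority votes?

Sigma against each rival (15 reviewers):
Sigma vs Epsilon: Epsilon wins 15–0.
Sigma vs Gamma: Gamma, 15–0.
Sigma vs Lambda: Lambda, 15–0.
Sigma vs Eta: 2+4 = 6 for Sigma, 9 for Eta — Eta by 9–6.
Sigma beats no one; loses to Epsilon, Gamma, Lambda, Eta — 0 pairwise wins.

0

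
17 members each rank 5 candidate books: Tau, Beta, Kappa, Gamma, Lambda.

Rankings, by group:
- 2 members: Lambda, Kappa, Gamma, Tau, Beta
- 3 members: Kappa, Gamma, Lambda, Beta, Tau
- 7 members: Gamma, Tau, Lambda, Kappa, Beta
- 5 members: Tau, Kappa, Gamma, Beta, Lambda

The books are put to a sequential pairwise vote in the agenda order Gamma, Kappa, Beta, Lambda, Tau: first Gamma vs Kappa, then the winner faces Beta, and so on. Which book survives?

Tau

Round 1: Gamma vs Kappa — 7–10, Kappa advances.
Round 2: Kappa vs Beta — 17–0, Kappa advances.
Round 3: Kappa vs Lambda — 8–9, Lambda advances.
Round 4: Lambda vs Tau — 5–12, Tau advances.
The agenda winner is Tau.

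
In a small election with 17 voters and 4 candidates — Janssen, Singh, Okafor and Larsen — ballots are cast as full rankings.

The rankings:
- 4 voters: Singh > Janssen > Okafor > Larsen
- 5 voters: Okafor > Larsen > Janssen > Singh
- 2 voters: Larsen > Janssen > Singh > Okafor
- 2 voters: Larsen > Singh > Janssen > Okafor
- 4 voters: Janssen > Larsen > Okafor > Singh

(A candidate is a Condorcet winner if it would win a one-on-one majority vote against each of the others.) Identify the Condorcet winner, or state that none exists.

Check each pair by majority over 17 ballots:
Janssen vs Singh: Janssen preferred on 5+2+4 = 11 ballots; Janssen wins 11–6.
Janssen vs Okafor: Janssen preferred on 4+2+2+4 = 12 ballots; Janssen wins 12–5.
Janssen vs Larsen: Larsen wins 9–8.
Singh–Okafor: Okafor 9–8.
Singh vs Larsen: Larsen, 13–4.
Okafor vs Larsen: Okafor, 9–8.
No candidate is unbeaten: Janssen loses to Larsen; Singh loses to Janssen; Okafor loses to Janssen; Larsen loses to Okafor. In particular Janssen > Okafor > Larsen > Janssen is a majority cycle — no Condorcet winner exists.

none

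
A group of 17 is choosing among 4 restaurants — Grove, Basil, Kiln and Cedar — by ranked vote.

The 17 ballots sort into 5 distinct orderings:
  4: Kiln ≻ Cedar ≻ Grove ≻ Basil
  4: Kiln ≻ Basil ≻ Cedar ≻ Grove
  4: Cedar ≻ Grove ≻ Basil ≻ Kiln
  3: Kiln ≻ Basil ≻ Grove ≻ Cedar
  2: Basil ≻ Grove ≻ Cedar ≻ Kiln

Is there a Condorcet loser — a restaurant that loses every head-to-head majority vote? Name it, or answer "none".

Grove

Pairwise majorities:
Grove vs Basil: Basil wins 9–8.
Grove vs Kiln: Grove is ranked higher on 4+2 = 6 ballots, Kiln on 11. Kiln wins 11–6.
Grove vs Cedar: Grove is ranked higher on 3+2 = 5 ballots, Cedar on 12. Cedar wins 12–5.
Basil vs Kiln: Kiln, 11–6.
Basil vs Cedar: Basil wins 9–8.
Kiln vs Cedar: Kiln wins 11–6.
Grove is beaten in every head-to-head and is the Condorcet loser.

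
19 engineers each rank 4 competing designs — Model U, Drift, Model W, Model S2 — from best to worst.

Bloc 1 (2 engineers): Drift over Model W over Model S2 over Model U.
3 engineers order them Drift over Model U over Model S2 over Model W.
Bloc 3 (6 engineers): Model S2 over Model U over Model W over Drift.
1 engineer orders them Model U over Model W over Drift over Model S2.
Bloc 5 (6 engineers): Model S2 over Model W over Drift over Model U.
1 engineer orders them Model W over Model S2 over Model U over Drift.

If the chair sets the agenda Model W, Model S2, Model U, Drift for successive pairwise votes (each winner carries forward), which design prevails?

Model S2

Round 1: Model W vs Model S2 — 4–15, Model S2 advances.
Round 2: Model S2 vs Model U — 15–4, Model S2 advances.
Round 3: Model S2 vs Drift — 13–6, Model S2 advances.
The agenda winner is Model S2.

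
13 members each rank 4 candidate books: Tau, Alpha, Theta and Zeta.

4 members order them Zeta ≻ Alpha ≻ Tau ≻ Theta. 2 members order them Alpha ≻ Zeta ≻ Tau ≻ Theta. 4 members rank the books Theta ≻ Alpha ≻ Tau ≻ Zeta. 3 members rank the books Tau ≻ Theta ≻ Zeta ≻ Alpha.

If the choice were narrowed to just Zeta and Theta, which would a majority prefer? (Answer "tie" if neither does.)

Ballots ranking Zeta above Theta: 4 + 2 = 6.
Ballots ranking Theta above Zeta: 13 − 6 = 7.
Theta wins the head-to-head 7–6.

Theta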